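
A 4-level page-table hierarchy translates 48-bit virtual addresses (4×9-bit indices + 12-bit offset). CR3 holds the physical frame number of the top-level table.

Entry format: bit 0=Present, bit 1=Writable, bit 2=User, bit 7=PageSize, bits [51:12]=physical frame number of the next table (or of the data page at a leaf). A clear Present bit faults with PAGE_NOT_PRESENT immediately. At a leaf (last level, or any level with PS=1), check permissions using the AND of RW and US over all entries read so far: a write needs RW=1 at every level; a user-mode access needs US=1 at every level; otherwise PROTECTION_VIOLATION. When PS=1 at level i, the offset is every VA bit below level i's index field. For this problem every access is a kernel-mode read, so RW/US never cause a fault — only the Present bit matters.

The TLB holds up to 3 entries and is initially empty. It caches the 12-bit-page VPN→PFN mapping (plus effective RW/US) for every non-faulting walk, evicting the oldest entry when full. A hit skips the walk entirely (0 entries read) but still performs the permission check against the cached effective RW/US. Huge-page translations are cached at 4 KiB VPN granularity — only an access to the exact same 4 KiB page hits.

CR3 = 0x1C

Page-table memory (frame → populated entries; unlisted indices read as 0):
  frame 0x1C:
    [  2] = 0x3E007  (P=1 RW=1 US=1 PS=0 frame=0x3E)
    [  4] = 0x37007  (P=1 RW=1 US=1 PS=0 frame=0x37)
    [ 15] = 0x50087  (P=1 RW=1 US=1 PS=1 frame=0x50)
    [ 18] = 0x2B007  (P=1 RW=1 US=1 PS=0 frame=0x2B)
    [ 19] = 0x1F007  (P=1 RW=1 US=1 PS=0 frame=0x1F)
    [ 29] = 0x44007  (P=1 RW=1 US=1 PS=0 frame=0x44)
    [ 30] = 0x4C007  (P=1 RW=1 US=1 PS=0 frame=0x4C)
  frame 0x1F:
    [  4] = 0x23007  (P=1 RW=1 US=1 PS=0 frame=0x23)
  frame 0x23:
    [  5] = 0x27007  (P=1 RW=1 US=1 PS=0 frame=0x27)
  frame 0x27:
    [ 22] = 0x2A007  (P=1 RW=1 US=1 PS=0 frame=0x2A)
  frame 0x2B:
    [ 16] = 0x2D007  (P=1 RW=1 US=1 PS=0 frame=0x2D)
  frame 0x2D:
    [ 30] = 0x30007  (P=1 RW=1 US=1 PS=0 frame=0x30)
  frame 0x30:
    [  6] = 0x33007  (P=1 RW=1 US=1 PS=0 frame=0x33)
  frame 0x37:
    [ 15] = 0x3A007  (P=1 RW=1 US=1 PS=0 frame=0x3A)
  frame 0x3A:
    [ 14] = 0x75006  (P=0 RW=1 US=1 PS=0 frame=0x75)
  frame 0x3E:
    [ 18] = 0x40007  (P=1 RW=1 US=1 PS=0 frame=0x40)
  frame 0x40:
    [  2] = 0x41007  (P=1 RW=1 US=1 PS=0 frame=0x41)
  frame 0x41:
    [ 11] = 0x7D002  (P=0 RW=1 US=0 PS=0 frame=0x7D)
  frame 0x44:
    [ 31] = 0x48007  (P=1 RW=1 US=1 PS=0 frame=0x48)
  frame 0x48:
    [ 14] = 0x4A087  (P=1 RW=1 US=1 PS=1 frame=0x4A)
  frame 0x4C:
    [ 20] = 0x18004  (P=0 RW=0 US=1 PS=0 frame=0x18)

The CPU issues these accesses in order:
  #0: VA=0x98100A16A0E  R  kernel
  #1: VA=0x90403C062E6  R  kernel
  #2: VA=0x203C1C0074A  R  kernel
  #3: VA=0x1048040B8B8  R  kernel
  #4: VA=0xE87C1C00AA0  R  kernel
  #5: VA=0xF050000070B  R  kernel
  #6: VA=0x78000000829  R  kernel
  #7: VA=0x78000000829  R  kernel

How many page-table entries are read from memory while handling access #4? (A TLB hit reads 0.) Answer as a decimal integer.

Walk each access:
#0 VA=0x98100A16A0E (r,kernel):
  [0] read 0x1C idx=19: raw=0x1F007 flags P=1 W=1 U=1 S=0
  [1] read 0x1F idx=4: raw=0x23007 flags P=1 W=1 U=1 S=0
  [2] read 0x23 idx=5: raw=0x27007 flags P=1 W=1 U=1 S=0
  [3] read 0x27 idx=22: raw=0x2A007 flags P=1 W=1 U=1 S=0
  ✓ 0x2AA0E  — 4 lookups
#1 VA=0x90403C062E6 (r,kernel):
  [0] read 0x1C idx=18: raw=0x2B007 flags P=1 W=1 U=1 S=0
  [1] read 0x2B idx=16: raw=0x2D007 flags P=1 W=1 U=1 S=0
  [2] read 0x2D idx=30: raw=0x30007 flags P=1 W=1 U=1 S=0
  [3] read 0x30 idx=6: raw=0x33007 flags P=1 W=1 U=1 S=0
  ✓ 0x332E6  — 4 lookups
#2 VA=0x203C1C0074A (r,kernel):
  [0] read 0x1C idx=4: raw=0x37007 flags P=1 W=1 U=1 S=0
  [1] read 0x37 idx=15: raw=0x3A007 flags P=1 W=1 U=1 S=0
  [2] read 0x3A idx=14: raw=0x75006 flags P=0 W=1 U=1 S=0
  ⇒ fault: PAGE_NOT_PRESENT  — 3 lookups
#3 VA=0x1048040B8B8 (r,kernel):
  [0] read 0x1C idx=2: raw=0x3E007 flags P=1 W=1 U=1 S=0
  [1] read 0x3E idx=18: raw=0x40007 flags P=1 W=1 U=1 S=0
  [2] read 0x40 idx=2: raw=0x41007 flags P=1 W=1 U=1 S=0
  [3] read 0x41 idx=11: raw=0x7D002 flags P=0 W=1 U=0 S=0
  ⇒ fault: PAGE_NOT_PRESENT  — 4 lookups
#4 VA=0xE87C1C00AA0 (r,kernel):
  [0] read 0x1C idx=29: raw=0x44007 flags P=1 W=1 U=1 S=0
  [1] read 0x44 idx=31: raw=0x48007 flags P=1 W=1 U=1 S=0
  [2] read 0x48 idx=14: raw=0x4A087 flags P=1 W=1 U=1 S=1
  ✓ 0x4AAA0 (huge @L2)  — 3 lookups
#5 VA=0xF050000070B (r,kernel):
  [0] read 0x1C idx=30: raw=0x4C007 flags P=1 W=1 U=1 S=0
  [1] read 0x4C idx=20: raw=0x18004 flags P=0 W=0 U=1 S=0
  ⇒ fault: PAGE_NOT_PRESENT  — 2 lookups
#6 VA=0x78000000829 (r,kernel):
  [0] read 0x1C idx=15: raw=0x50087 flags P=1 W=1 U=1 S=1
  ✓ 0x50829 (huge @L0)  — 1 lookups
#7 VA=0x78000000829 (r,kernel):
  TLB hit vpn=0x78000000 → PA=0x50829

Entries read for #4: 3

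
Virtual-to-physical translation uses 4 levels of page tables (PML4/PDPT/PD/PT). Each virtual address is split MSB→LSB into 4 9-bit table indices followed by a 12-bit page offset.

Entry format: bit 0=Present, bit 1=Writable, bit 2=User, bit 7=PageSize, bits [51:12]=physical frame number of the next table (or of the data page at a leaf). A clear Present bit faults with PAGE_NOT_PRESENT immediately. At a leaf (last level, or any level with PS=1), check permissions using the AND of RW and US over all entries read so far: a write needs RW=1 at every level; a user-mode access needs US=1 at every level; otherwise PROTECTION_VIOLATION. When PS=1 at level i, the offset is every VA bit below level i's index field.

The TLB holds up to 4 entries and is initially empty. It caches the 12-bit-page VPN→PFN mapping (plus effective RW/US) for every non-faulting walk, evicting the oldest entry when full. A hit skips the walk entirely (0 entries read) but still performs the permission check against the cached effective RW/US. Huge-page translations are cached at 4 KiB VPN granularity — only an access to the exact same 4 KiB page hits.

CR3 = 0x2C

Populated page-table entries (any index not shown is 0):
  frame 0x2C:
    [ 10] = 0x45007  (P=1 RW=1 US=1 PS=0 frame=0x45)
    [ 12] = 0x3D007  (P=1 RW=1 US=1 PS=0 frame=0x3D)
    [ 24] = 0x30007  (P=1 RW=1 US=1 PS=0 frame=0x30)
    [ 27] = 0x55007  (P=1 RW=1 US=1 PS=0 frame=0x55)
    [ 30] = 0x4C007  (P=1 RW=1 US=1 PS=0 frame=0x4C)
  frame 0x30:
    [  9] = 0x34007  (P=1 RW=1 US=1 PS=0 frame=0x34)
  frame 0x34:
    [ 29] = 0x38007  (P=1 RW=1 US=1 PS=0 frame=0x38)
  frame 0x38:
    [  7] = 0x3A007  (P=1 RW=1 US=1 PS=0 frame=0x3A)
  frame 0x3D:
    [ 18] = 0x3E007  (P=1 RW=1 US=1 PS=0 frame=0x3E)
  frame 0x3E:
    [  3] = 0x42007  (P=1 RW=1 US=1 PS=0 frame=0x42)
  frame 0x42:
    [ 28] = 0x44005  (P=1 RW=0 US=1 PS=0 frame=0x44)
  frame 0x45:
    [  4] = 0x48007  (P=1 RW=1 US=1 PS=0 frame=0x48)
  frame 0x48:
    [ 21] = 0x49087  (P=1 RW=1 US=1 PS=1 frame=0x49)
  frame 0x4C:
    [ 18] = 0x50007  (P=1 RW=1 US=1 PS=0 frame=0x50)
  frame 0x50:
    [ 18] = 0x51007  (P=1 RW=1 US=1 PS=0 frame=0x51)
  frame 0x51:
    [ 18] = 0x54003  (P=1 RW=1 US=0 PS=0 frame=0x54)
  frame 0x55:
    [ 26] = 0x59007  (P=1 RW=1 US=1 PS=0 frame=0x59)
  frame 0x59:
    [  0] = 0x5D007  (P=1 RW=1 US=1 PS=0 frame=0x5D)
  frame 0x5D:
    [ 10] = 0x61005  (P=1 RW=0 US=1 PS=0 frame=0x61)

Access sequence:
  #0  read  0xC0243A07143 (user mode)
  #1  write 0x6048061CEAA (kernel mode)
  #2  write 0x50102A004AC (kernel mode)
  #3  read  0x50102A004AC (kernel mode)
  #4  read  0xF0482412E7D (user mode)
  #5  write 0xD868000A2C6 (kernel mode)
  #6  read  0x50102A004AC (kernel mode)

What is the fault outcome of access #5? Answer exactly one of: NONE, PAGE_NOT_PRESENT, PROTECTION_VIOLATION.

Trace:
#0 VA=0xC0243A07143 (r,user):
  lvl0: tbl 0x2C, slot 24 ⇒ 0x30007 (P1/RW1/US1/PS0)
  lvl1: tbl 0x30, slot 9 ⇒ 0x34007 (P1/RW1/US1/PS0)
  lvl2: tbl 0x34, slot 29 ⇒ 0x38007 (P1/RW1/US1/PS0)
  lvl3: tbl 0x38, slot 7 ⇒ 0x3A007 (P1/RW1/US1/PS0)
  ⇒ phys 0x3A143  [4 reads]
#1 VA=0x6048061CEAA (w,kernel):
  lvl0: tbl 0x2C, slot 12 ⇒ 0x3D007 (P1/RW1/US1/PS0)
  lvl1: tbl 0x3D, slot 18 ⇒ 0x3E007 (P1/RW1/US1/PS0)
  lvl2: tbl 0x3E, slot 3 ⇒ 0x42007 (P1/RW1/US1/PS0)
  lvl3: tbl 0x42, slot 28 ⇒ 0x44005 (P1/RW0/US1/PS0)
  ✗ PROTECTION_VIOLATION  [4 reads]
#2 VA=0x50102A004AC (w,kernel):
  lvl0: tbl 0x2C, slot 10 ⇒ 0x45007 (P1/RW1/US1/PS0)
  lvl1: tbl 0x45, slot 4 ⇒ 0x48007 (P1/RW1/US1/PS0)
  lvl2: tbl 0x48, slot 21 ⇒ 0x49087 (P1/RW1/US1/PS1)
  ⇒ phys 0x494AC (huge @L2)  [3 reads]
#3 VA=0x50102A004AC (r,kernel):
  TLB hit vpn=0x50102A00 → PA=0x494AC
#4 VA=0xF0482412E7D (r,user):
  lvl0: tbl 0x2C, slot 30 ⇒ 0x4C007 (P1/RW1/US1/PS0)
  lvl1: tbl 0x4C, slot 18 ⇒ 0x50007 (P1/RW1/US1/PS0)
  lvl2: tbl 0x50, slot 18 ⇒ 0x51007 (P1/RW1/US1/PS0)
  lvl3: tbl 0x51, slot 18 ⇒ 0x54003 (P1/RW1/US0/PS0)
  ✗ PROTECTION_VIOLATION  [4 reads]
#5 VA=0xD868000A2C6 (w,kernel):
  lvl0: tbl 0x2C, slot 27 ⇒ 0x55007 (P1/RW1/US1/PS0)
  lvl1: tbl 0x55, slot 26 ⇒ 0x59007 (P1/RW1/US1/PS0)
  lvl2: tbl 0x59, slot 0 ⇒ 0x5D007 (P1/RW1/US1/PS0)
  lvl3: tbl 0x5D, slot 10 ⇒ 0x61005 (P1/RW0/US1/PS0)
  ✗ PROTECTION_VIOLATION  [4 reads]
#6 VA=0x50102A004AC (r,kernel):
  TLB hit vpn=0x50102A00 → PA=0x494AC

Access #5 fault: PROTECTION_VIOLATION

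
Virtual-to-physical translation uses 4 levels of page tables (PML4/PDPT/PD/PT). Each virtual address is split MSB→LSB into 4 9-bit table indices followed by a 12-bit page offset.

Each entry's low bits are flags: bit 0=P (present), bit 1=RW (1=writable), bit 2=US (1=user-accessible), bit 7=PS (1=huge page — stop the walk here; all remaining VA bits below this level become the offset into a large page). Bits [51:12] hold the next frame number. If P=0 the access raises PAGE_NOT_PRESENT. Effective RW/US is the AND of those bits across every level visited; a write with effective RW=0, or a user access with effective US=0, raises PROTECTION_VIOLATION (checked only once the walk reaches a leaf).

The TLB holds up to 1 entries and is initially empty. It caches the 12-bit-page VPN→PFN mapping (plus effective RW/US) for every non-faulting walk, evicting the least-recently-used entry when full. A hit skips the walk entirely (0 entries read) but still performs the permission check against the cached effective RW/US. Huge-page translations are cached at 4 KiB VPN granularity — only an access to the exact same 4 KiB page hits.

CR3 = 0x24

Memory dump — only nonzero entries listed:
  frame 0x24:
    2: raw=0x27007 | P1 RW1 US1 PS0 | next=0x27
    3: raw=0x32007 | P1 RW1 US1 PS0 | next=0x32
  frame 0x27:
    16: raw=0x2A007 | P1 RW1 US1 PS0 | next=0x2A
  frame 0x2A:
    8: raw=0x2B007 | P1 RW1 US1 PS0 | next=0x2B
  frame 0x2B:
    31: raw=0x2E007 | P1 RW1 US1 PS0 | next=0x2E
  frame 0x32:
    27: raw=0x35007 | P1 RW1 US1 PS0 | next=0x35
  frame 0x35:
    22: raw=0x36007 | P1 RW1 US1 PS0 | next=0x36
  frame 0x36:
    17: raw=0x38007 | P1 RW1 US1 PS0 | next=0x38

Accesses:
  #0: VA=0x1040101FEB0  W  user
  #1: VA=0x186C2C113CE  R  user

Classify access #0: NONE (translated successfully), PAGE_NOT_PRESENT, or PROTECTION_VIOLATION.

Walk each access:
#0 VA=0x1040101FEB0 (w,user):
  lvl0: tbl 0x24, slot 2 ⇒ 0x27007 (P1/RW1/US1/PS0)
  lvl1: tbl 0x27, slot 16 ⇒ 0x2A007 (P1/RW1/US1/PS0)
  lvl2: tbl 0x2A, slot 8 ⇒ 0x2B007 (P1/RW1/US1/PS0)
  lvl3: tbl 0x2B, slot 31 ⇒ 0x2E007 (P1/RW1/US1/PS0)
  → PA=0x2EEB0  (4 entries read)
#1 VA=0x186C2C113CE (r,user):
  lvl0: tbl 0x24, slot 3 ⇒ 0x32007 (P1/RW1/US1/PS0)
  lvl1: tbl 0x32, slot 27 ⇒ 0x35007 (P1/RW1/US1/PS0)
  lvl2: tbl 0x35, slot 22 ⇒ 0x36007 (P1/RW1/US1/PS0)
  lvl3: tbl 0x36, slot 17 ⇒ 0x38007 (P1/RW1/US1/PS0)
  → PA=0x383CE  (4 entries read)

Access #0 fault: NONE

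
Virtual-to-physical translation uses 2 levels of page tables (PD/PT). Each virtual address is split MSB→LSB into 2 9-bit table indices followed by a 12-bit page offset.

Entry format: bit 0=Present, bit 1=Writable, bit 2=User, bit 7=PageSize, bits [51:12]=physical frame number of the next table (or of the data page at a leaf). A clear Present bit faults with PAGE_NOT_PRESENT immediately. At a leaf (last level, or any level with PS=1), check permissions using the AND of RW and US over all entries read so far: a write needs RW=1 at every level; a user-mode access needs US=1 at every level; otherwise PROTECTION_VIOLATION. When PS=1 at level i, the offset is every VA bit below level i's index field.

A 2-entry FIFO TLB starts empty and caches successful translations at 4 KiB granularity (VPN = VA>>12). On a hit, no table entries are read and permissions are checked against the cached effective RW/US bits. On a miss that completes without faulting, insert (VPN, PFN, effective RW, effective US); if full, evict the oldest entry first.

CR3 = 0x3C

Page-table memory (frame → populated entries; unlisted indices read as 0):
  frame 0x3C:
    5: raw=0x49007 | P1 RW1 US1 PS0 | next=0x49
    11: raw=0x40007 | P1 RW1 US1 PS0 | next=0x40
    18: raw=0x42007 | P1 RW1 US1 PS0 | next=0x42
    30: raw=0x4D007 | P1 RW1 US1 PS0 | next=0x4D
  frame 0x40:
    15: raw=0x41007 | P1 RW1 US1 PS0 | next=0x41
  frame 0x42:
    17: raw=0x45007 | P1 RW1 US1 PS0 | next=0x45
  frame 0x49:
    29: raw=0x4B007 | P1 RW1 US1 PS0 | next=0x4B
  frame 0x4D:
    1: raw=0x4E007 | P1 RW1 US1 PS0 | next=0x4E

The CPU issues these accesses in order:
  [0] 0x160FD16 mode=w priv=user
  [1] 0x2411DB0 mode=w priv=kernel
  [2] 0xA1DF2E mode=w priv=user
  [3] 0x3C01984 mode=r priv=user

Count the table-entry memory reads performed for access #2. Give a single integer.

Walk each access:
#0 VA=0x160FD16 (w,user):
  L0: frame=0x3C idx=11 entry=0x40007 [P=1 RW=1 US=1 PS=0]
  L1: frame=0x40 idx=15 entry=0x41007 [P=1 RW=1 US=1 PS=0]
  → PA=0x41D16  (2 entries read)
#1 VA=0x2411DB0 (w,kernel):
  L0: frame=0x3C idx=18 entry=0x42007 [P=1 RW=1 US=1 PS=0]
  L1: frame=0x42 idx=17 entry=0x45007 [P=1 RW=1 US=1 PS=0]
  → PA=0x45DB0  (2 entries read)
#2 VA=0xA1DF2E (w,user):
  L0: frame=0x3C idx=5 entry=0x49007 [P=1 RW=1 US=1 PS=0]
  L1: frame=0x49 idx=29 entry=0x4B007 [P=1 RW=1 US=1 PS=0]
  → PA=0x4BF2E  (2 entries read)
#3 VA=0x3C01984 (r,user):
  L0: frame=0x3C idx=30 entry=0x4D007 [P=1 RW=1 US=1 PS=0]
  L1: frame=0x4D idx=1 entry=0x4E007 [P=1 RW=1 US=1 PS=0]
  → PA=0x4E984  (2 entries read)

Entries read for #2: 2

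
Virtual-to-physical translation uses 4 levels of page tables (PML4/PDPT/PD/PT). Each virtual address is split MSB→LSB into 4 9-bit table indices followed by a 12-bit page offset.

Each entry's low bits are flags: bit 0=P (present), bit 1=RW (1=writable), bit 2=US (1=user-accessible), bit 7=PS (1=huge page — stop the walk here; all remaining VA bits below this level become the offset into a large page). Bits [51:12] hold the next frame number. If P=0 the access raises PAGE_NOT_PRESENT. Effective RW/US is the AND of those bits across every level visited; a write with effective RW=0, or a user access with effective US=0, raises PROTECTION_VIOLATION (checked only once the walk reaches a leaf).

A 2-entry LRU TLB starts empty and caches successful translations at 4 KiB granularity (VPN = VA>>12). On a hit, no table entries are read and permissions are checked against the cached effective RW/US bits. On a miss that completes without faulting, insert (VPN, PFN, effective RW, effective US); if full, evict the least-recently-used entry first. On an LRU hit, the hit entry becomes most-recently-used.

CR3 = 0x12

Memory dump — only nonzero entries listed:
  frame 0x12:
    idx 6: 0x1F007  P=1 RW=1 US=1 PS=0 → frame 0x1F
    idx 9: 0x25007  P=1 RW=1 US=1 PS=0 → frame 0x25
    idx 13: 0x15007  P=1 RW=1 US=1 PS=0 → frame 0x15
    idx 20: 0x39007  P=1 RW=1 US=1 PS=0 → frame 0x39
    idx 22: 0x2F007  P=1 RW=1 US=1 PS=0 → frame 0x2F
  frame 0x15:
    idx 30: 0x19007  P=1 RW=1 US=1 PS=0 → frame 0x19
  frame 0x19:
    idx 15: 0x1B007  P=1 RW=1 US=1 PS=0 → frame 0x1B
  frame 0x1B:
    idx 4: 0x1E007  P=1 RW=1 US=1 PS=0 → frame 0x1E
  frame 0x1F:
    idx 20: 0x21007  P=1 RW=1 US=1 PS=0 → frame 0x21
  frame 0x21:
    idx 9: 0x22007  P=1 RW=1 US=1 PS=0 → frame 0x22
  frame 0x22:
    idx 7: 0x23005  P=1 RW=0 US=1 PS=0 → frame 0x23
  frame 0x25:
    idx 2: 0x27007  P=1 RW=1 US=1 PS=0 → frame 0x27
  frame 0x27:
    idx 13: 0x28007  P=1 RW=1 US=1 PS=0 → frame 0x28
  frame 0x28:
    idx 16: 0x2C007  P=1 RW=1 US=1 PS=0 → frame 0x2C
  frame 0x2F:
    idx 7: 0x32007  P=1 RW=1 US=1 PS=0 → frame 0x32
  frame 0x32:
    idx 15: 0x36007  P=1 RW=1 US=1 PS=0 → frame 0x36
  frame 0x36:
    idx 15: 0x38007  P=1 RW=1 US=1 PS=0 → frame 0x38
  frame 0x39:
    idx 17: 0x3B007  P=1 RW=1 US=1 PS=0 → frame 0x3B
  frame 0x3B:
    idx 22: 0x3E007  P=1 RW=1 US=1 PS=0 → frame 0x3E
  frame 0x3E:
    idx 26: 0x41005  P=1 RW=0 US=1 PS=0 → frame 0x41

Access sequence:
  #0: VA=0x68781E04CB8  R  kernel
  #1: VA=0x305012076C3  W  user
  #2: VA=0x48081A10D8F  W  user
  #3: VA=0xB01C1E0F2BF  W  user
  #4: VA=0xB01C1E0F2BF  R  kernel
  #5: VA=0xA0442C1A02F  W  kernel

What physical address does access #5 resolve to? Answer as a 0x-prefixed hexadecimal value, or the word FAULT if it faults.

Trace:
#0 VA=0x68781E04CB8 (r,kernel):
  L0: frame=0x12 idx=13 entry=0x15007 [P=1 RW=1 US=1 PS=0]
  L1: frame=0x15 idx=30 entry=0x19007 [P=1 RW=1 US=1 PS=0]
  L2: frame=0x19 idx=15 entry=0x1B007 [P=1 RW=1 US=1 PS=0]
  L3: frame=0x1B idx=4 entry=0x1E007 [P=1 RW=1 US=1 PS=0]
  ⇒ phys 0x1ECB8  [4 reads]
#1 VA=0x305012076C3 (w,user):
  L0: frame=0x12 idx=6 entry=0x1F007 [P=1 RW=1 US=1 PS=0]
  L1: frame=0x1F idx=20 entry=0x21007 [P=1 RW=1 US=1 PS=0]
  L2: frame=0x21 idx=9 entry=0x22007 [P=1 RW=1 US=1 PS=0]
  L3: frame=0x22 idx=7 entry=0x23005 [P=1 RW=0 US=1 PS=0]
  → PROTECTION_VIOLATION  (4 entries read)
#2 VA=0x48081A10D8F (w,user):
  L0: frame=0x12 idx=9 entry=0x25007 [P=1 RW=1 US=1 PS=0]
  L1: frame=0x25 idx=2 entry=0x27007 [P=1 RW=1 US=1 PS=0]
  L2: frame=0x27 idx=13 entry=0x28007 [P=1 RW=1 US=1 PS=0]
  L3: frame=0x28 idx=16 entry=0x2C007 [P=1 RW=1 US=1 PS=0]
  ⇒ phys 0x2CD8F  [4 reads]
#3 VA=0xB01C1E0F2BF (w,user):
  L0: frame=0x12 idx=22 entry=0x2F007 [P=1 RW=1 US=1 PS=0]
  L1: frame=0x2F idx=7 entry=0x32007 [P=1 RW=1 US=1 PS=0]
  L2: frame=0x32 idx=15 entry=0x36007 [P=1 RW=1 US=1 PS=0]
  L3: frame=0x36 idx=15 entry=0x38007 [P=1 RW=1 US=1 PS=0]
  ⇒ phys 0x382BF  [4 reads]
#4 VA=0xB01C1E0F2BF (r,kernel):
  TLB hit vpn=0xB01C1E0F → PA=0x382BF
#5 VA=0xA0442C1A02F (w,kernel):
  L0: frame=0x12 idx=20 entry=0x39007 [P=1 RW=1 US=1 PS=0]
  L1: frame=0x39 idx=17 entry=0x3B007 [P=1 RW=1 US=1 PS=0]
  L2: frame=0x3B idx=22 entry=0x3E007 [P=1 RW=1 US=1 PS=0]
  L3: frame=0x3E idx=26 entry=0x41005 [P=1 RW=0 US=1 PS=0]
  → PROTECTION_VIOLATION  (4 entries read)

Access #5 PA: FAULT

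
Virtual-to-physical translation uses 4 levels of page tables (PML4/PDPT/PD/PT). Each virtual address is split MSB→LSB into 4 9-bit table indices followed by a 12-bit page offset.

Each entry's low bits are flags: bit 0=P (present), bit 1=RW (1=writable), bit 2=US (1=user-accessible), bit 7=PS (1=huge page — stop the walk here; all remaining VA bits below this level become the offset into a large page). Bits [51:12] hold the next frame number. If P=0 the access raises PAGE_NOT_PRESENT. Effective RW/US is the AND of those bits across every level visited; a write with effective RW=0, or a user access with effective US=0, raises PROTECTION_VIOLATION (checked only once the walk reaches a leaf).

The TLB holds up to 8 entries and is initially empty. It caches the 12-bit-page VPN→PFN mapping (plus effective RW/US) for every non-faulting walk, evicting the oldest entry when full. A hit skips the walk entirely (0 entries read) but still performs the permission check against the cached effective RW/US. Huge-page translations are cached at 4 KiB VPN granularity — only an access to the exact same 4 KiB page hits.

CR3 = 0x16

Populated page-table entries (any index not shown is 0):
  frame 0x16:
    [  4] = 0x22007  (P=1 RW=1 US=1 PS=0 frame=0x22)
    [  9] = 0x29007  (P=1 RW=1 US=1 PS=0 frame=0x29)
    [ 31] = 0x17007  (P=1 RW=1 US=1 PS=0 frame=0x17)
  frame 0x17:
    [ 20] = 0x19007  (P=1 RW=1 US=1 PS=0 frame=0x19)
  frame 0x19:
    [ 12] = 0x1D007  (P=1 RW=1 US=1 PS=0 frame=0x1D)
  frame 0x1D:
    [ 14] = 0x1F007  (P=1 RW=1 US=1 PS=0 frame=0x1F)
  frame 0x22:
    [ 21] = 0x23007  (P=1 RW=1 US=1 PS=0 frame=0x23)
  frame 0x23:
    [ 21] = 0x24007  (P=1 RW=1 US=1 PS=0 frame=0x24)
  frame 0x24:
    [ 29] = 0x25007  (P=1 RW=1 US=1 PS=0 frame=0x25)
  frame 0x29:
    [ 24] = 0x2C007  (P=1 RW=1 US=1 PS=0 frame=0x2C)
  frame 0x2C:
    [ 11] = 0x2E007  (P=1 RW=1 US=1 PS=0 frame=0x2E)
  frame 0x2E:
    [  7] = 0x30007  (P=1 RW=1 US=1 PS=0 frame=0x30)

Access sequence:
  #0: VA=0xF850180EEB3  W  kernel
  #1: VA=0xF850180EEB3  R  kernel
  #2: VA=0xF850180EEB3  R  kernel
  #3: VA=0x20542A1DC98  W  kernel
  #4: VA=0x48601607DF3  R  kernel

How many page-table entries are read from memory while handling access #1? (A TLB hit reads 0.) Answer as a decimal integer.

Trace:
#0 VA=0xF850180EEB3 (w,kernel):
  L0 @0x16[31] → 0x17007  P=1,RW=1,US=1,PS=0
  L1 @0x17[20] → 0x19007  P=1,RW=1,US=1,PS=0
  L2 @0x19[12] → 0x1D007  P=1,RW=1,US=1,PS=0
  L3 @0x1D[14] → 0x1F007  P=1,RW=1,US=1,PS=0
  ✓ 0x1FEB3  — 4 lookups
#1 VA=0xF850180EEB3 (r,kernel):
  TLB hit vpn=0xF850180E → PA=0x1FEB3
#2 VA=0xF850180EEB3 (r,kernel):
  TLB hit vpn=0xF850180E → PA=0x1FEB3
#3 VA=0x20542A1DC98 (w,kernel):
  L0 @0x16[4] → 0x22007  P=1,RW=1,US=1,PS=0
  L1 @0x22[21] → 0x23007  P=1,RW=1,US=1,PS=0
  L2 @0x23[21] → 0x24007  P=1,RW=1,US=1,PS=0
  L3 @0x24[29] → 0x25007  P=1,RW=1,US=1,PS=0
  ✓ 0x25C98  — 4 lookups
#4 VA=0x48601607DF3 (r,kernel):
  L0 @0x16[9] → 0x29007  P=1,RW=1,US=1,PS=0
  L1 @0x29[24] → 0x2C007  P=1,RW=1,US=1,PS=0
  L2 @0x2C[11] → 0x2E007  P=1,RW=1,US=1,PS=0
  L3 @0x2E[7] → 0x30007  P=1,RW=1,US=1,PS=0
  ✓ 0x30DF3  — 4 lookups

Entries read for #1: 0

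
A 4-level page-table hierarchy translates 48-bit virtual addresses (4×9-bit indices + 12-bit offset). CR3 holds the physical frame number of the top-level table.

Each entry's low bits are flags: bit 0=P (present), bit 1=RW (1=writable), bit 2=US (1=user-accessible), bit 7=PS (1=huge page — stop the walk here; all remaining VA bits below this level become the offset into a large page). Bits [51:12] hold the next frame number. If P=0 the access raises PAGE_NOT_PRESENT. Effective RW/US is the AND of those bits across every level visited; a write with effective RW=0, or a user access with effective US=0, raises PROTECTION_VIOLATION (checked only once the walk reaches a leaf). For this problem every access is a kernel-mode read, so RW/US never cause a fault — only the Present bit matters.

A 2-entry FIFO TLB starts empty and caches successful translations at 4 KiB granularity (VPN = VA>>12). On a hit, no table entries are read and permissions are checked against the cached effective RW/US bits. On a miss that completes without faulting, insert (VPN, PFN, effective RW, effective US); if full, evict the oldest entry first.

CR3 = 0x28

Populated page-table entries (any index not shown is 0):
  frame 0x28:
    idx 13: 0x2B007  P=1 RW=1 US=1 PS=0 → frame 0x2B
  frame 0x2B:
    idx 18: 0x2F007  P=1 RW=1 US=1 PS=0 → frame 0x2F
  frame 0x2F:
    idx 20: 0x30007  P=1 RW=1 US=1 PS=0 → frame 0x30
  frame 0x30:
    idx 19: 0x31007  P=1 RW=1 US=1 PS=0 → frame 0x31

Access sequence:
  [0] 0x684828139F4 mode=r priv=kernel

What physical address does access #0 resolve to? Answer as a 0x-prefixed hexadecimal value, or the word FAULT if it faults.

Walk each access:
#0 VA=0x684828139F4 (r,kernel):
  [0] read 0x28 idx=13: raw=0x2B007 flags P=1 W=1 U=1 S=0
  [1] read 0x2B idx=18: raw=0x2F007 flags P=1 W=1 U=1 S=0
  [2] read 0x2F idx=20: raw=0x30007 flags P=1 W=1 U=1 S=0
  [3] read 0x30 idx=19: raw=0x31007 flags P=1 W=1 U=1 S=0
  ✓ 0x319F4  — 4 lookups

Access #0 PA: 0x319F4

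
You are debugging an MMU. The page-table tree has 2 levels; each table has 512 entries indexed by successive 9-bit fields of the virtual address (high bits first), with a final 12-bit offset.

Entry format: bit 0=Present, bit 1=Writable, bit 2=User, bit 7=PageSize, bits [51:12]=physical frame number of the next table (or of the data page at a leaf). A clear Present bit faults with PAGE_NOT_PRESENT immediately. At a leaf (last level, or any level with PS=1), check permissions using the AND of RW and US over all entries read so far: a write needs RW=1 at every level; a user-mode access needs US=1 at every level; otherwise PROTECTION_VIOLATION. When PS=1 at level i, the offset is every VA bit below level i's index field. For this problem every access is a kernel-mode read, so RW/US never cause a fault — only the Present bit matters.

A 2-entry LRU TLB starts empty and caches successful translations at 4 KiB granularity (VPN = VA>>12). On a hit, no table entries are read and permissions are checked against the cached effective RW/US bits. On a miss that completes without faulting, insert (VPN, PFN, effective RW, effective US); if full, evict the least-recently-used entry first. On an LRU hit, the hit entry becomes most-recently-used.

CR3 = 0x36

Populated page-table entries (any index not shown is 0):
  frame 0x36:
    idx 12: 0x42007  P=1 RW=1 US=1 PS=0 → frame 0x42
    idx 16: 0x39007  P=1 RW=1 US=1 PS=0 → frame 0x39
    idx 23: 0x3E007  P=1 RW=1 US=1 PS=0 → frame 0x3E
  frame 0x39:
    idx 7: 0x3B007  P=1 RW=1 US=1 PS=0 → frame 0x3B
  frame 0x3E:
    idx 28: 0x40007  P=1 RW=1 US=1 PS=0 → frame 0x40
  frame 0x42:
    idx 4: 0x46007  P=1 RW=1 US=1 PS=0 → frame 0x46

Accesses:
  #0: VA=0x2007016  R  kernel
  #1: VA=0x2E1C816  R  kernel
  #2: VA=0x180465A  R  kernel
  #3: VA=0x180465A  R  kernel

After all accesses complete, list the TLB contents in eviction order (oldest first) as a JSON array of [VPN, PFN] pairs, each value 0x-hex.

Walk each access:
#0 VA=0x2007016 (r,kernel):
  L0 @0x36[16] → 0x39007  P=1,RW=1,US=1,PS=0
  L1 @0x39[7] → 0x3B007  P=1,RW=1,US=1,PS=0
  ⇒ phys 0x3B016  [2 reads]
#1 VA=0x2E1C816 (r,kernel):
  L0 @0x36[23] → 0x3E007  P=1,RW=1,US=1,PS=0
  L1 @0x3E[28] → 0x40007  P=1,RW=1,US=1,PS=0
  ⇒ phys 0x40816  [2 reads]
#2 VA=0x180465A (r,kernel):
  L0 @0x36[12] → 0x42007  P=1,RW=1,US=1,PS=0
  L1 @0x42[4] → 0x46007  P=1,RW=1,US=1,PS=0
  ⇒ phys 0x4665A  [2 reads]
#3 VA=0x180465A (r,kernel):
  TLB hit vpn=0x1804 → PA=0x4665A

TLB: [["0x2E1C", "0x40"], ["0x1804", "0x46"]]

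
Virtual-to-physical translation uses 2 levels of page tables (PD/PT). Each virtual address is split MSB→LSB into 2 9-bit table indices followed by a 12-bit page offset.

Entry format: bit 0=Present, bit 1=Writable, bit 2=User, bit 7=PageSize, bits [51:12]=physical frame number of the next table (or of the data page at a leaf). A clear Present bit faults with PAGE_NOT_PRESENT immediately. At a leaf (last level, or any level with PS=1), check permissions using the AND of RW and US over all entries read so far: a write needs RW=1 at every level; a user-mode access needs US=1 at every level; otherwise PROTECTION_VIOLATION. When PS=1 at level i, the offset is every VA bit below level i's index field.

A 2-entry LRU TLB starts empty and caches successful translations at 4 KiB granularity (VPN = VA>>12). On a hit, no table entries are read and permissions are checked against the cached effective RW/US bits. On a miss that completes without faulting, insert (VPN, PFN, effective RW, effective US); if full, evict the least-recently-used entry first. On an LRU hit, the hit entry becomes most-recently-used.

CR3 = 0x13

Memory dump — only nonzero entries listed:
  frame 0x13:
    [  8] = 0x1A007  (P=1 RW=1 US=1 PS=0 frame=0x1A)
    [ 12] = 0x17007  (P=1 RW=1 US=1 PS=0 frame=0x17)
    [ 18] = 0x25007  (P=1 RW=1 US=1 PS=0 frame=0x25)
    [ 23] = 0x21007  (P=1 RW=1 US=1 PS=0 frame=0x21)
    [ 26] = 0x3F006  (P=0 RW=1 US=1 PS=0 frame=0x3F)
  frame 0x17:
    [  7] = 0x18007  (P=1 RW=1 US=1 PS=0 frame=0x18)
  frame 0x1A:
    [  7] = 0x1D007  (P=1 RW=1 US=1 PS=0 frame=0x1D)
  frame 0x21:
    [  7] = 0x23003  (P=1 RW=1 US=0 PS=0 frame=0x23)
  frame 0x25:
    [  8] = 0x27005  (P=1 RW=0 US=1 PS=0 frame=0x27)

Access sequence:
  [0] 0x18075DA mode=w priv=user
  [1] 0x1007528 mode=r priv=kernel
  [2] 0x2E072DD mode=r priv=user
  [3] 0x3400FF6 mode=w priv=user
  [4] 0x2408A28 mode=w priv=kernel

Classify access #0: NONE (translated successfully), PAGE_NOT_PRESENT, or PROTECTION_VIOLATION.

Walk each access:
#0 VA=0x18075DA (w,user):
  lvl0: tbl 0x13, slot 12 ⇒ 0x17007 (P1/RW1/US1/PS0)
  lvl1: tbl 0x17, slot 7 ⇒ 0x18007 (P1/RW1/US1/PS0)
  → PA=0x185DA  (2 entries read)
#1 VA=0x1007528 (r,kernel):
  lvl0: tbl 0x13, slot 8 ⇒ 0x1A007 (P1/RW1/US1/PS0)
  lvl1: tbl 0x1A, slot 7 ⇒ 0x1D007 (P1/RW1/US1/PS0)
  → PA=0x1D528  (2 entries read)
#2 VA=0x2E072DD (r,user):
  lvl0: tbl 0x13, slot 23 ⇒ 0x21007 (P1/RW1/US1/PS0)
  lvl1: tbl 0x21, slot 7 ⇒ 0x23003 (P1/RW1/US0/PS0)
  ⇒ fault: PROTECTION_VIOLATION  — 2 lookups
#3 VA=0x3400FF6 (w,user):
  lvl0: tbl 0x13, slot 26 ⇒ 0x3F006 (P0/RW1/US1/PS0)
  ⇒ fault: PAGE_NOT_PRESENT  — 1 lookups
#4 VA=0x2408A28 (w,kernel):
  lvl0: tbl 0x13, slot 18 ⇒ 0x25007 (P1/RW1/US1/PS0)
  lvl1: tbl 0x25, slot 8 ⇒ 0x27005 (P1/RW0/US1/PS0)
  ⇒ fault: PROTECTION_VIOLATION  — 2 lookups

Access #0 fault: NONE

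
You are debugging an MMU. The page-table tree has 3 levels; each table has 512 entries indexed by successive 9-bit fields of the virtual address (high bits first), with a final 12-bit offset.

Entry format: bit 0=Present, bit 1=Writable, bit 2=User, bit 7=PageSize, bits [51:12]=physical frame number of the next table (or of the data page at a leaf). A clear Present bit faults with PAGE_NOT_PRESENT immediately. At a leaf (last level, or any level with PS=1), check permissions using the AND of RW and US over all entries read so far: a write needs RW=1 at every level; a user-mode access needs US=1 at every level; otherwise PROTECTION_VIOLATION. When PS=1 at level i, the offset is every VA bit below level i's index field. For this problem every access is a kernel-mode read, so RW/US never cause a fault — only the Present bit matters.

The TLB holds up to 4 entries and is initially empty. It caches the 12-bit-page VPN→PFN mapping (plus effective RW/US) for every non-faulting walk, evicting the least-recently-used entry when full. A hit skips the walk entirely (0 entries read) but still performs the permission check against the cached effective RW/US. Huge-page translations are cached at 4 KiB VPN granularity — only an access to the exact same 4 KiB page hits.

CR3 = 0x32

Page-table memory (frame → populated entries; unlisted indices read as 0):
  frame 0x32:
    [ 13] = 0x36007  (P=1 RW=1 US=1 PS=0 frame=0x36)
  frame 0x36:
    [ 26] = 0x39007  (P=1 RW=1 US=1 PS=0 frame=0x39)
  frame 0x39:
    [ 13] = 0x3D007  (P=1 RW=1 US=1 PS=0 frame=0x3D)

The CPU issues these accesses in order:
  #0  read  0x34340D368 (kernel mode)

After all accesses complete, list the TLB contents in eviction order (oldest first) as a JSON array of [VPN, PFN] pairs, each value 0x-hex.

Walk each access:
#0 VA=0x34340D368 (r,kernel):
  [0] read 0x32 idx=13: raw=0x36007 flags P=1 W=1 U=1 S=0
  [1] read 0x36 idx=26: raw=0x39007 flags P=1 W=1 U=1 S=0
  [2] read 0x39 idx=13: raw=0x3D007 flags P=1 W=1 U=1 S=0
  ✓ 0x3D368  — 3 lookups

TLB: [["0x34340D", "0x3D"]]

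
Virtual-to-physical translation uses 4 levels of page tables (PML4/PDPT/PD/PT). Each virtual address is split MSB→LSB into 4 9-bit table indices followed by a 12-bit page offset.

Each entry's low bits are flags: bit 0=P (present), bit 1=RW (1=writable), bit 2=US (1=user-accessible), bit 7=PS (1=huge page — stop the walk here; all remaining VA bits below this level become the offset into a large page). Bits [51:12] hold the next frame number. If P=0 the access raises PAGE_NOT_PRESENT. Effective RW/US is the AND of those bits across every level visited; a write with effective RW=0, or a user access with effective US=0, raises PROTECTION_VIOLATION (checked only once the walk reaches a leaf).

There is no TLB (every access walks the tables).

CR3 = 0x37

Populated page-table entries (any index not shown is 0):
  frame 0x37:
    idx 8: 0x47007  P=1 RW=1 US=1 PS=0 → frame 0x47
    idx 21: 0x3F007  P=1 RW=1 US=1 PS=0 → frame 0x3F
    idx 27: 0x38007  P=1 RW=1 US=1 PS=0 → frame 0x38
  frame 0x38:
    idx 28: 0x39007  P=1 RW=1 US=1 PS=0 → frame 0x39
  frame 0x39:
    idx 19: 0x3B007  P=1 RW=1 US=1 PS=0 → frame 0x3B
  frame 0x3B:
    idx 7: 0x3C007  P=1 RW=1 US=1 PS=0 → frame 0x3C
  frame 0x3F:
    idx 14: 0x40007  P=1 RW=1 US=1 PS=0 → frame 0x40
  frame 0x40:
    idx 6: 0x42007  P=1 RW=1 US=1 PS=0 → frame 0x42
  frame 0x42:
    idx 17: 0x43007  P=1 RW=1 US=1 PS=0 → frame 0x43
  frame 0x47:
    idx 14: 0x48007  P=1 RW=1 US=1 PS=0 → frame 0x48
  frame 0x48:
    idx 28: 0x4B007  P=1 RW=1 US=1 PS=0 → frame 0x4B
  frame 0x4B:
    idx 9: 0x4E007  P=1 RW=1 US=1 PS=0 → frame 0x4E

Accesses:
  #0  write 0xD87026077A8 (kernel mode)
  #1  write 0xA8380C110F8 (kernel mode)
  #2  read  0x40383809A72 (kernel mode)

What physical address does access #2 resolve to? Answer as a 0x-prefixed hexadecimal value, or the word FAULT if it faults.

Trace:
#0 VA=0xD87026077A8 (w,kernel):
  [0] read 0x37 idx=27: raw=0x38007 flags P=1 W=1 U=1 S=0
  [1] read 0x38 idx=28: raw=0x39007 flags P=1 W=1 U=1 S=0
  [2] read 0x39 idx=19: raw=0x3B007 flags P=1 W=1 U=1 S=0
  [3] read 0x3B idx=7: raw=0x3C007 flags P=1 W=1 U=1 S=0
  ⇒ phys 0x3C7A8  [4 reads]
#1 VA=0xA8380C110F8 (w,kernel):
  [0] read 0x37 idx=21: raw=0x3F007 flags P=1 W=1 U=1 S=0
  [1] read 0x3F idx=14: raw=0x40007 flags P=1 W=1 U=1 S=0
  [2] read 0x40 idx=6: raw=0x42007 flags P=1 W=1 U=1 S=0
  [3] read 0x42 idx=17: raw=0x43007 flags P=1 W=1 U=1 S=0
  ⇒ phys 0x430F8  [4 reads]
#2 VA=0x40383809A72 (r,kernel):
  [0] read 0x37 idx=8: raw=0x47007 flags P=1 W=1 U=1 S=0
  [1] read 0x47 idx=14: raw=0x48007 flags P=1 W=1 U=1 S=0
  [2] read 0x48 idx=28: raw=0x4B007 flags P=1 W=1 U=1 S=0
  [3] read 0x4B idx=9: raw=0x4E007 flags P=1 W=1 U=1 S=0
  ⇒ phys 0x4EA72  [4 reads]

Access #2 PA: 0x4EA72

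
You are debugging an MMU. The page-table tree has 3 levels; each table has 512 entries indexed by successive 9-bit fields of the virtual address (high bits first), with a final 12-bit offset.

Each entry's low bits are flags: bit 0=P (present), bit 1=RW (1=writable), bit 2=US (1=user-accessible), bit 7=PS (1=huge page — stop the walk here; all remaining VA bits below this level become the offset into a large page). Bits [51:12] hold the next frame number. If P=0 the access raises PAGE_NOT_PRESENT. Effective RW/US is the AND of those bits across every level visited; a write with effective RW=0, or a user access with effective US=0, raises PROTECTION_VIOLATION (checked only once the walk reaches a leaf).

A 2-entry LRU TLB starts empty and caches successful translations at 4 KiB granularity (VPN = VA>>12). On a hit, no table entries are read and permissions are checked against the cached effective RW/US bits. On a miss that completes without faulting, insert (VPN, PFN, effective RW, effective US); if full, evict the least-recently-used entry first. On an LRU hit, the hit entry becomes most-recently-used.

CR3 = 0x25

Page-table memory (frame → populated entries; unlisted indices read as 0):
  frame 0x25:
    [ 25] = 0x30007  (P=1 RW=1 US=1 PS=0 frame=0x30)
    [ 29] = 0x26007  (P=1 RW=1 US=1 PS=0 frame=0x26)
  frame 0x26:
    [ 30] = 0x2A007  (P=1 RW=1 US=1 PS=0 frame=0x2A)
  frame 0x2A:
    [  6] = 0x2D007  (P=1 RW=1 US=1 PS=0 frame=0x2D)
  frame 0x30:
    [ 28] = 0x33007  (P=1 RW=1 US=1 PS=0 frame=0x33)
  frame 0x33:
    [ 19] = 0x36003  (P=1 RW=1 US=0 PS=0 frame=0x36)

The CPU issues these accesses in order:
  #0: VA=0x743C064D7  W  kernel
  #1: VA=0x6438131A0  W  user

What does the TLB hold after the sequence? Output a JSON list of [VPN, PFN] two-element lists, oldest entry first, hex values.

Trace:
#0 VA=0x743C064D7 (w,kernel):
  L0: frame=0x25 idx=29 entry=0x26007 [P=1 RW=1 US=1 PS=0]
  L1: frame=0x26 idx=30 entry=0x2A007 [P=1 RW=1 US=1 PS=0]
  L2: frame=0x2A idx=6 entry=0x2D007 [P=1 RW=1 US=1 PS=0]
  → PA=0x2D4D7  (3 entries read)
#1 VA=0x6438131A0 (w,user):
  L0: frame=0x25 idx=25 entry=0x30007 [P=1 RW=1 US=1 PS=0]
  L1: frame=0x30 idx=28 entry=0x33007 [P=1 RW=1 US=1 PS=0]
  L2: frame=0x33 idx=19 entry=0x36003 [P=1 RW=1 US=0 PS=0]
  ⇒ fault: PROTECTION_VIOLATION  — 3 lookups

TLB: [["0x743C06", "0x2D"]]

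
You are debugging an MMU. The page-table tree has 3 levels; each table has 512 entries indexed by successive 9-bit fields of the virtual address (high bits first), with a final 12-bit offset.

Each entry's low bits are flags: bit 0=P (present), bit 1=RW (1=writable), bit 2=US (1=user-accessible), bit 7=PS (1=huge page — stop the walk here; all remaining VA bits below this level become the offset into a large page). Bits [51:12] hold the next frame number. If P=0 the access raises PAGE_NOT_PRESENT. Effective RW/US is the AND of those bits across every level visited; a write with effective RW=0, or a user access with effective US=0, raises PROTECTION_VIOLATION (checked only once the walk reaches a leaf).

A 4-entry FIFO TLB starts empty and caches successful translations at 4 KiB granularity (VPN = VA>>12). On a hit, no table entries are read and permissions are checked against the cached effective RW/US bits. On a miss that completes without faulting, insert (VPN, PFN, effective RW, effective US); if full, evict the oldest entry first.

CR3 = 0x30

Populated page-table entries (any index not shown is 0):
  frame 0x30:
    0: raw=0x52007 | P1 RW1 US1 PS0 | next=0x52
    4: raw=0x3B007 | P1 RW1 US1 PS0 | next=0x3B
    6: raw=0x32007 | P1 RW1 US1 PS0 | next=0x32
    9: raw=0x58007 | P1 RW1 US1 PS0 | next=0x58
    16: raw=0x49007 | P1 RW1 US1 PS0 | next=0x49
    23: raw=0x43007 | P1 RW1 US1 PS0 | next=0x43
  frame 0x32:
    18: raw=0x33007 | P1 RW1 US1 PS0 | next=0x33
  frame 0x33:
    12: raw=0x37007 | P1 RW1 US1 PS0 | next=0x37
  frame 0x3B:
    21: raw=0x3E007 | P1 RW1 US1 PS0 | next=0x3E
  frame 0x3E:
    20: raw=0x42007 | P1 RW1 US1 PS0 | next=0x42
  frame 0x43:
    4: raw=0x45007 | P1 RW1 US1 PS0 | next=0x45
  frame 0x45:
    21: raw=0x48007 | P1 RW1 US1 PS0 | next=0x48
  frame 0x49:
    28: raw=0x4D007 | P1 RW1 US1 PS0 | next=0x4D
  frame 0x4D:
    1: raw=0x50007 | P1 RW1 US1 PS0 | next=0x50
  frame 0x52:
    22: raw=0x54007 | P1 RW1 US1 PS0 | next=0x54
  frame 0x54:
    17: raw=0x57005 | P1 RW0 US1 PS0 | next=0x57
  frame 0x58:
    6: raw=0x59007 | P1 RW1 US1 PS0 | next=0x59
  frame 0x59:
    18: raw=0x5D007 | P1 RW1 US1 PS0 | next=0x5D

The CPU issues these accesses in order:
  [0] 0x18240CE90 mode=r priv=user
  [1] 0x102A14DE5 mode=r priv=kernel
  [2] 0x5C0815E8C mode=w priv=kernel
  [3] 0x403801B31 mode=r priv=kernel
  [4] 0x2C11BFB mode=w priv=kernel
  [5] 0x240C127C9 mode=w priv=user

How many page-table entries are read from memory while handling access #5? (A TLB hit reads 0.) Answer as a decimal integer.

Per-access translation:
#0 VA=0x18240CE90 (r,user):
  [0] read 0x30 idx=6: raw=0x32007 flags P=1 W=1 U=1 S=0
  [1] read 0x32 idx=18: raw=0x33007 flags P=1 W=1 U=1 S=0
  [2] read 0x33 idx=12: raw=0x37007 flags P=1 W=1 U=1 S=0
  ✓ 0x37E90  — 3 lookups
#1 VA=0x102A14DE5 (r,kernel):
  [0] read 0x30 idx=4: raw=0x3B007 flags P=1 W=1 U=1 S=0
  [1] read 0x3B idx=21: raw=0x3E007 flags P=1 W=1 U=1 S=0
  [2] read 0x3E idx=20: raw=0x42007 flags P=1 W=1 U=1 S=0
  ✓ 0x42DE5  — 3 lookups
#2 VA=0x5C0815E8C (w,kernel):
  [0] read 0x30 idx=23: raw=0x43007 flags P=1 W=1 U=1 S=0
  [1] read 0x43 idx=4: raw=0x45007 flags P=1 W=1 U=1 S=0
  [2] read 0x45 idx=21: raw=0x48007 flags P=1 W=1 U=1 S=0
  ✓ 0x48E8C  — 3 lookups
#3 VA=0x403801B31 (r,kernel):
  [0] read 0x30 idx=16: raw=0x49007 flags P=1 W=1 U=1 S=0
  [1] read 0x49 idx=28: raw=0x4D007 flags P=1 W=1 U=1 S=0
  [2] read 0x4D idx=1: raw=0x50007 flags P=1 W=1 U=1 S=0
  ✓ 0x50B31  — 3 lookups
#4 VA=0x2C11BFB (w,kernel):
  [0] read 0x30 idx=0: raw=0x52007 flags P=1 W=1 U=1 S=0
  [1] read 0x52 idx=22: raw=0x54007 flags P=1 W=1 U=1 S=0
  [2] read 0x54 idx=17: raw=0x57005 flags P=1 W=0 U=1 S=0
  ✗ PROTECTION_VIOLATION  [3 reads]
#5 VA=0x240C127C9 (w,user):
  [0] read 0x30 idx=9: raw=0x58007 flags P=1 W=1 U=1 S=0
  [1] read 0x58 idx=6: raw=0x59007 flags P=1 W=1 U=1 S=0
  [2] read 0x59 idx=18: raw=0x5D007 flags P=1 W=1 U=1 S=0
  ✓ 0x5D7C9  — 3 lookups

Entries read for #5: 3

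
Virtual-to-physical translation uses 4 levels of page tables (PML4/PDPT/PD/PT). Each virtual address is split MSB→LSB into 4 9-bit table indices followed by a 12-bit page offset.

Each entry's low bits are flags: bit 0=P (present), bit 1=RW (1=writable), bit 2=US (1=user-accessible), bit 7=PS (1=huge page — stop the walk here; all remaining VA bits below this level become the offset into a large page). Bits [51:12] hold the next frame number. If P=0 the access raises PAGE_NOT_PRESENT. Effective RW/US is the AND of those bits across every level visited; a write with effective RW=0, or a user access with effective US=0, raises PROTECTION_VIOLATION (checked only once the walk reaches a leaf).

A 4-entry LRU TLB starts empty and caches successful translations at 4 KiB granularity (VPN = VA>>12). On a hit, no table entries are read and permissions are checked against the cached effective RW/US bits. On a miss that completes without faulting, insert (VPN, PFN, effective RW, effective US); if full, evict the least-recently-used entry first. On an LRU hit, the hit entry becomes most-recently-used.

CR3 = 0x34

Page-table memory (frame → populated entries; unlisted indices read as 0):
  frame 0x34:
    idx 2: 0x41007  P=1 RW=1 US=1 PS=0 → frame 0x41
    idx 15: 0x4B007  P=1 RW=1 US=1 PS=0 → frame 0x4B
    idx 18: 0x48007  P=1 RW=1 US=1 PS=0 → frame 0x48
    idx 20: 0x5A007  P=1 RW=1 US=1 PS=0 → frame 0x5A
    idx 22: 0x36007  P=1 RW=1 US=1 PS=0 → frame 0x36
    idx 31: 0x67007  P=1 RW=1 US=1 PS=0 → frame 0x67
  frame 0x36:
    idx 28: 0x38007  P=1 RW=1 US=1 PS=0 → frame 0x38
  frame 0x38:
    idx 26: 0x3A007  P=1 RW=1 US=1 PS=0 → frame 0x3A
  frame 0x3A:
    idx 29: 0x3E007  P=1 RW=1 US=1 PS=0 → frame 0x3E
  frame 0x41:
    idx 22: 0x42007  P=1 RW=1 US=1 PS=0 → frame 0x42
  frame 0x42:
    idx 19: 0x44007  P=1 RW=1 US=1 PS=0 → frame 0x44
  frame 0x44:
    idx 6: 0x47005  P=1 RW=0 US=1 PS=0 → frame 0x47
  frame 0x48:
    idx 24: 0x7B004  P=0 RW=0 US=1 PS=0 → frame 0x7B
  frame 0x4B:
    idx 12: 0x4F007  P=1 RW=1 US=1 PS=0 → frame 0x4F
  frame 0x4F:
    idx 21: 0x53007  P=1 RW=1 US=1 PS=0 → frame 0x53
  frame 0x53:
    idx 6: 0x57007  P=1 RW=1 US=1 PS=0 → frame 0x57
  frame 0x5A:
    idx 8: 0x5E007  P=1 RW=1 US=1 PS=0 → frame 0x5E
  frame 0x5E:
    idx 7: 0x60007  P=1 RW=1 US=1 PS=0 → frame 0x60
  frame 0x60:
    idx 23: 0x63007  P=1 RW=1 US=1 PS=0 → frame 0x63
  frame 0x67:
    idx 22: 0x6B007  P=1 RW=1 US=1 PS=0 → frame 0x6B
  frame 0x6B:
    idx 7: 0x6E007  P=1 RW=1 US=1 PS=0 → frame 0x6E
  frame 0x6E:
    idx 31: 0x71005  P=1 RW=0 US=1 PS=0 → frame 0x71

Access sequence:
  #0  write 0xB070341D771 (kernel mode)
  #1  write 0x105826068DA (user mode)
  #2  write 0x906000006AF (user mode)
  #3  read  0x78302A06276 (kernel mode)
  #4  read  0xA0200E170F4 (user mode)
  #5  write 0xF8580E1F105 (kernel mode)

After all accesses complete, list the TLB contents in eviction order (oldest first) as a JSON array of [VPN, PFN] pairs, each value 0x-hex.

Trace:
#0 VA=0xB070341D771 (w,kernel):
  [0] read 0x34 idx=22: raw=0x36007 flags P=1 W=1 U=1 S=0
  [1] read 0x36 idx=28: raw=0x38007 flags P=1 W=1 U=1 S=0
  [2] read 0x38 idx=26: raw=0x3A007 flags P=1 W=1 U=1 S=0
  [3] read 0x3A idx=29: raw=0x3E007 flags P=1 W=1 U=1 S=0
  ✓ 0x3E771  — 4 lookups
#1 VA=0x105826068DA (w,user):
  [0] read 0x34 idx=2: raw=0x41007 flags P=1 W=1 U=1 S=0
  [1] read 0x41 idx=22: raw=0x42007 flags P=1 W=1 U=1 S=0
  [2] read 0x42 idx=19: raw=0x44007 flags P=1 W=1 U=1 S=0
  [3] read 0x44 idx=6: raw=0x47005 flags P=1 W=0 U=1 S=0
  → PROTECTION_VIOLATION  (4 entries read)
#2 VA=0x906000006AF (w,user):
  [0] read 0x34 idx=18: raw=0x48007 flags P=1 W=1 U=1 S=0
  [1] read 0x48 idx=24: raw=0x7B004 flags P=0 W=0 U=1 S=0
  → PAGE_NOT_PRESENT  (2 entries read)
#3 VA=0x78302A06276 (r,kernel):
  [0] read 0x34 idx=15: raw=0x4B007 flags P=1 W=1 U=1 S=0
  [1] read 0x4B idx=12: raw=0x4F007 flags P=1 W=1 U=1 S=0
  [2] read 0x4F idx=21: raw=0x53007 flags P=1 W=1 U=1 S=0
  [3] read 0x53 idx=6: raw=0x57007 flags P=1 W=1 U=1 S=0
  ✓ 0x57276  — 4 lookups
#4 VA=0xA0200E170F4 (r,user):
  [0] read 0x34 idx=20: raw=0x5A007 flags P=1 W=1 U=1 S=0
  [1] read 0x5A idx=8: raw=0x5E007 flags P=1 W=1 U=1 S=0
  [2] read 0x5E idx=7: raw=0x60007 flags P=1 W=1 U=1 S=0
  [3] read 0x60 idx=23: raw=0x63007 flags P=1 W=1 U=1 S=0
  ✓ 0x630F4  — 4 lookups
#5 VA=0xF8580E1F105 (w,kernel):
  [0] read 0x34 idx=31: raw=0x67007 flags P=1 W=1 U=1 S=0
  [1] read 0x67 idx=22: raw=0x6B007 flags P=1 W=1 U=1 S=0
  [2] read 0x6B idx=7: raw=0x6E007 flags P=1 W=1 U=1 S=0
  [3] read 0x6E idx=31: raw=0x71005 flags P=1 W=0 U=1 S=0
  → PROTECTION_VIOLATION  (4 entries read)

TLB: [["0xB070341D", "0x3E"], ["0x78302A06", "0x57"], ["0xA0200E17", "0x63"]]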